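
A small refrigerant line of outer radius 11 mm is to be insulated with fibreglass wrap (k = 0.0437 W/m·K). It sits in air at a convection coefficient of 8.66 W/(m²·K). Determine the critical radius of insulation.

For a cylinder r_cr = k/h = 0.0437/8.66
r_cr = 5.05 mm; since the bare radius (11 mm) is above r_cr, any added insulation will reduce heat loss.

r_cr ≈ 5.05 mm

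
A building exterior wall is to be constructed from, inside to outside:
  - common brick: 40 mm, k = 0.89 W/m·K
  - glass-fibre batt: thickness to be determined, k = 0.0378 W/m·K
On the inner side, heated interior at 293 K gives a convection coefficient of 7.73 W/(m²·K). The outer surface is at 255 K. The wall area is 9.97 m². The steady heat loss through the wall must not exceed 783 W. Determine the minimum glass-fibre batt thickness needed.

Using the resistance-network approach (series):
R_inner film = 1/(h_i·A) = 1/(7.73×9.97) = 0.01298 K/W
R_common brick = L/(kA) = 0.04/(0.89×9.97) = 0.004508 K/W
Sum of the known resistances R_other = 0.01748 K/W
Required total resistance R_tot = ΔT/Q_allow = 38/783 = 0.04853 K/W
R_glass-fibre batt = R_tot − R_other = 0.03105 K/W
L = R·k·A = 0.03105×0.0378×9.97

L ≈ 11.7 mm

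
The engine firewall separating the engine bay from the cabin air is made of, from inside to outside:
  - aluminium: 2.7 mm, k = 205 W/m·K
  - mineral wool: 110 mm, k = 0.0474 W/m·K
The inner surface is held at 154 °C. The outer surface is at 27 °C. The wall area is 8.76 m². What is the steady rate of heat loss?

Using the resistance-network approach (series):
R_aluminium = L/(kA) = 0.0027/(205×8.76) = 1.504×10^-6 K/W
R_mineral wool = L/(kA) = 0.11/(0.0474×8.76) = 0.2649 K/W
R_total = 0.2649 K/W
Q = ΔT / R_total = 127 / 0.2649

Q ≈ 479 W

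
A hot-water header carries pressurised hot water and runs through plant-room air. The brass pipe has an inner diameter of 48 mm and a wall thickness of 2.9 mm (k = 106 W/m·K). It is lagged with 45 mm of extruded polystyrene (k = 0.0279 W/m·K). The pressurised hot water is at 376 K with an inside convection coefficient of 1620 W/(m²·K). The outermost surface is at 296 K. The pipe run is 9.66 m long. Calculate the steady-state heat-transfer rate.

Q ≈ 138 W

Cylindrical conduction, so R = ln(r₂/r₁)/(2πkL) per layer, in series:
R_inner film = 1/(h_i·2πr₁L) = 1/(1620×2π×0.024×9.66) = 4.238×10^-4 K/W
R_brass pipe wall = ln(26.9/24)/(2π×106×9.66) = 1.773×10^-5 K/W
R_extruded polystyrene = ln(71.9/26.9)/(2π×0.0279×9.66) = 0.5806 K/W
R_total = 0.581 K/W
Q = ΔT/R_total = 80/0.581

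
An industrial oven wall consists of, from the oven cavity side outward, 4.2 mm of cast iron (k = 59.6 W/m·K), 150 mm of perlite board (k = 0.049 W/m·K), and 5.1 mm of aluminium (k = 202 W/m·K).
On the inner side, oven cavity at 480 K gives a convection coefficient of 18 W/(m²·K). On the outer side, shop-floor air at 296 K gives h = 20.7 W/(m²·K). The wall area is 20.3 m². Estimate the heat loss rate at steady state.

Series thermal resistances:
R_inner film = 1/(h_i·A) = 1/(18×20.3) = 0.002737 K/W
R_cast iron = L/(kA) = 0.0042/(59.6×20.3) = 3.471×10^-6 K/W
R_perlite board = L/(kA) = 0.15/(0.049×20.3) = 0.1508 K/W
R_aluminium = L/(kA) = 0.0051/(202×20.3) = 1.244×10^-6 K/W
R_outer film = 1/(h_o·A) = 1/(20.7×20.3) = 0.00238 K/W
R_total = 0.1559 K/W
Q = ΔT / R_total = 184 / 0.1559

Q ≈ 1180 W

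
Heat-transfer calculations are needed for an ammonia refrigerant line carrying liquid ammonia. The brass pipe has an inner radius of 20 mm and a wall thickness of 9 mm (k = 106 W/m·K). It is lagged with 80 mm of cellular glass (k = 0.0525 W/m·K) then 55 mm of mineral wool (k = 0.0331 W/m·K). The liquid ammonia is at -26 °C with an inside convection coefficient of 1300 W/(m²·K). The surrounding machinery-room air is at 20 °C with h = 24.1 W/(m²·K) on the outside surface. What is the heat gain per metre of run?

q′ ≈ 7.63 W/m

Radial resistances (cylindrical: R_cond = ln(r_o/r_i)/(2πkL), R_conv = 1/(h·2πrL)):
R_inner film = 1/(h_i·2πr₁L) = 1/(1300×2π×0.02×1) = 0.006121 K/W
R_brass pipe wall = ln(29/20)/(2π×106×1) = 5.579×10^-4 K/W
R_cellular glass = ln(109/29)/(2π×0.0525×1) = 4.014 K/W
R_mineral wool = ln(164/109)/(2π×0.0331×1) = 1.964 K/W
R_outer film = 1/(h_o·2πr_oL) = 1/(24.1×2π×0.164×1) = 0.04027 K/W
R_total = 6.025 K/W
Q = ΔT/R_total = 46/6.025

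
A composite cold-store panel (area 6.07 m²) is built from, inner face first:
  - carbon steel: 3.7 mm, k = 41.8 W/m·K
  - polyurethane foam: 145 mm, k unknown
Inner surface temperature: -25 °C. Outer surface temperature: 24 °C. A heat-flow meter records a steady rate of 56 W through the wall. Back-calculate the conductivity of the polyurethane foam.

Series thermal resistances:
R_carbon steel = L/(kA) = 0.0037/(41.8×6.07) = 1.458×10^-5 K/W
Sum of known resistances R_other = 1.458×10^-5 K/W
Total R = ΔT/Q = 49/56 = 0.875 K/W
R_polyurethane foam = R_total − R_other = 0.875 K/W
k = L/(R·A) = 0.145/(0.875×6.07)

k ≈ 0.0273 W/(m·K)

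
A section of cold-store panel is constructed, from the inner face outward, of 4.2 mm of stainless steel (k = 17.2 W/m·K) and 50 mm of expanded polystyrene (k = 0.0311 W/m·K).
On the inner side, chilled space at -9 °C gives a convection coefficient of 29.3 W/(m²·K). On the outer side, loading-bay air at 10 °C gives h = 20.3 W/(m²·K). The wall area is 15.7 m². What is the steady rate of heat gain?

Treating each layer as a thermal resistance in series:
R_inner film = 1/(h_i·A) = 1/(29.3×15.7) = 0.002174 K/W
R_stainless steel = L/(kA) = 0.0042/(17.2×15.7) = 1.555×10^-5 K/W
R_expanded polystyrene = L/(kA) = 0.05/(0.0311×15.7) = 0.1024 K/W
R_outer film = 1/(h_o·A) = 1/(20.3×15.7) = 0.003138 K/W
R_total = 0.1077 K/W
Q = ΔT / R_total = 19 / 0.1077

Q ≈ 176 W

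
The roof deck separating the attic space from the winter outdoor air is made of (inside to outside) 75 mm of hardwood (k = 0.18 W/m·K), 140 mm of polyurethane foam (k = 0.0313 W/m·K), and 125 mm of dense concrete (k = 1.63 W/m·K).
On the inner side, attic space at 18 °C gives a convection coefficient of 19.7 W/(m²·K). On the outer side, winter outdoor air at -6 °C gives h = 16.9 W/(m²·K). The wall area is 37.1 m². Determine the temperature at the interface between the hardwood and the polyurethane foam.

T ≈ 15.8 °C

Treating each layer as a thermal resistance in series:
R_inner film = 1/(h_i·A) = 1/(19.7×37.1) = 0.001368 K/W
R_hardwood = L/(kA) = 0.075/(0.18×37.1) = 0.01123 K/W
R_polyurethane foam = L/(kA) = 0.14/(0.0313×37.1) = 0.1206 K/W
R_dense concrete = L/(kA) = 0.125/(1.63×37.1) = 0.002067 K/W
R_outer film = 1/(h_o·A) = 1/(16.9×37.1) = 0.001595 K/W
R_total = 0.1368 K/W;  Q = ΔT/R_total = 24/0.1368 = 175.4 W
T_interface = T_inner − Q·ΣR(inner→interface) = 18 − 175×0.0126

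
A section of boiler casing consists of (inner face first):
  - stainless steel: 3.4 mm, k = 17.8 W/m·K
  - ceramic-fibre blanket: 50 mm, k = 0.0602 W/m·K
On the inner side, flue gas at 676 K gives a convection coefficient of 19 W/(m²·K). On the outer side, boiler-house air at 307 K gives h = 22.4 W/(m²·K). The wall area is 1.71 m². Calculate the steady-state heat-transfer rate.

Series thermal resistances:
R_inner film = 1/(h_i·A) = 1/(19×1.71) = 0.03078 K/W
R_stainless steel = L/(kA) = 0.0034/(17.8×1.71) = 1.117×10^-4 K/W
R_ceramic-fibre blanket = L/(kA) = 0.05/(0.0602×1.71) = 0.4857 K/W
R_outer film = 1/(h_o·A) = 1/(22.4×1.71) = 0.02611 K/W
R_total = 0.5427 K/W
Q = ΔT / R_total = 369 / 0.5427

Q ≈ 680 W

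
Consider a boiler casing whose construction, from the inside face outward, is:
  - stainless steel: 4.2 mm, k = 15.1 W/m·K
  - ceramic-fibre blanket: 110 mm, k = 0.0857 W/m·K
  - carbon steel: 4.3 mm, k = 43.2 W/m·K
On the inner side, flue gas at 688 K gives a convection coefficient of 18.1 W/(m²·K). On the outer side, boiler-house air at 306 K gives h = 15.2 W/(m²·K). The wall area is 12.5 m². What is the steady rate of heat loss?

Using the resistance-network approach (series):
R_inner film = 1/(h_i·A) = 1/(18.1×12.5) = 0.00442 K/W
R_stainless steel = L/(kA) = 0.0042/(15.1×12.5) = 2.225×10^-5 K/W
R_ceramic-fibre blanket = L/(kA) = 0.11/(0.0857×12.5) = 0.1027 K/W
R_carbon steel = L/(kA) = 0.0043/(43.2×12.5) = 7.963×10^-6 K/W
R_outer film = 1/(h_o·A) = 1/(15.2×12.5) = 0.005263 K/W
R_total = 0.1124 K/W
Q = ΔT / R_total = 382 / 0.1124

Q ≈ 3400 W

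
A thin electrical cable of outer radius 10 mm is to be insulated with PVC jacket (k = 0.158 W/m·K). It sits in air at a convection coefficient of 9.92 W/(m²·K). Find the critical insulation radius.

For a cylinder r_cr = k/h = 0.158/9.92
r_cr = 15.9 mm; since the bare radius (10 mm) is below r_cr, adding a thin layer of insulation will *increase* heat loss.

r_cr ≈ 15.9 mm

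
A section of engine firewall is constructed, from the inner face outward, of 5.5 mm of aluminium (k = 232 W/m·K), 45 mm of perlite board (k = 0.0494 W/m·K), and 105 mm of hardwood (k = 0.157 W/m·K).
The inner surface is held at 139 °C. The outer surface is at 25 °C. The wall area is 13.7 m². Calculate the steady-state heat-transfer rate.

Using the resistance-network approach (series):
R_aluminium = L/(kA) = 0.0055/(232×13.7) = 1.73×10^-6 K/W
R_perlite board = L/(kA) = 0.045/(0.0494×13.7) = 0.06649 K/W
R_hardwood = L/(kA) = 0.105/(0.157×13.7) = 0.04882 K/W
R_total = 0.1153 K/W
Q = ΔT / R_total = 114 / 0.1153

Q ≈ 989 W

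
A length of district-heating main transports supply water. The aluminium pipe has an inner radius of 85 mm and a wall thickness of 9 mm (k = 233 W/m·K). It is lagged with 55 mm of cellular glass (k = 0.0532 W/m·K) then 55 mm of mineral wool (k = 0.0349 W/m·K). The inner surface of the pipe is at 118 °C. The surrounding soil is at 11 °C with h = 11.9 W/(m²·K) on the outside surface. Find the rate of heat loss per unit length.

Cylindrical conduction, so R = ln(r₂/r₁)/(2πkL) per layer, in series:
R_aluminium pipe wall = ln(94/85)/(2π×233×1) = 6.875×10^-5 K/W
R_cellular glass = ln(149/94)/(2π×0.0532×1) = 1.378 K/W
R_mineral wool = ln(204/149)/(2π×0.0349×1) = 1.433 K/W
R_outer film = 1/(h_o·2πr_oL) = 1/(11.9×2π×0.204×1) = 0.06556 K/W
R_total = 2.876 K/W
Q = ΔT/R_total = 107/2.876

q′ ≈ 37.2 W/m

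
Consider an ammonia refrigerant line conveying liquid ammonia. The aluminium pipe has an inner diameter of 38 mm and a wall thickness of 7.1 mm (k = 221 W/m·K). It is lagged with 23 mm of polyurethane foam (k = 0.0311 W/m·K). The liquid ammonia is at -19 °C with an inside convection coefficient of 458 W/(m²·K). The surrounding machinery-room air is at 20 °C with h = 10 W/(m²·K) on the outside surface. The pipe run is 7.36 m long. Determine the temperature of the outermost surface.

T ≈ 16.5 °C

Cylindrical conduction, so R = ln(r₂/r₁)/(2πkL) per layer, in series:
R_inner film = 1/(h_i·2πr₁L) = 1/(458×2π×0.019×7.36) = 0.002485 K/W
R_aluminium pipe wall = ln(26.1/19)/(2π×221×7.36) = 3.107×10^-5 K/W
R_polyurethane foam = ln(49.1/26.1)/(2π×0.0311×7.36) = 0.4394 K/W
R_outer film = 1/(h_o·2πr_oL) = 1/(10×2π×0.0491×7.36) = 0.04404 K/W
R_total = 0.4859 K/W
Q = ΔT/R_total = 39/0.4859
Q = 80.3 W
T_interface = T_inner + Q·ΣR(inner→interface) = -19 + 80.3×0.4419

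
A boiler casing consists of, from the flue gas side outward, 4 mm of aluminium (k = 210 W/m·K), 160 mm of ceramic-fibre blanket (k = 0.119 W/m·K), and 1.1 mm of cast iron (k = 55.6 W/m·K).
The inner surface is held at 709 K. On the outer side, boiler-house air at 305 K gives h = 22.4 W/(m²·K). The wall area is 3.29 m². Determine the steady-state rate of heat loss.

Q ≈ 957 W

Thermal resistances in series:
R_aluminium = L/(kA) = 0.004/(210×3.29) = 5.79×10^-6 K/W
R_ceramic-fibre blanket = L/(kA) = 0.16/(0.119×3.29) = 0.4087 K/W
R_cast iron = L/(kA) = 0.0011/(55.6×3.29) = 6.013×10^-6 K/W
R_outer film = 1/(h_o·A) = 1/(22.4×3.29) = 0.01357 K/W
R_total = 0.4223 K/W
Q = ΔT / R_total = 404 / 0.4223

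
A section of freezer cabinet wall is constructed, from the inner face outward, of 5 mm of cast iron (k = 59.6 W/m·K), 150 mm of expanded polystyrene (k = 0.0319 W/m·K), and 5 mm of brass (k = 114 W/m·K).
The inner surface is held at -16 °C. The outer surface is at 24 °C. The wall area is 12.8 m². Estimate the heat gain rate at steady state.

Thermal resistances in series:
R_cast iron = L/(kA) = 0.005/(59.6×12.8) = 6.554×10^-6 K/W
R_expanded polystyrene = L/(kA) = 0.15/(0.0319×12.8) = 0.3674 K/W
R_brass = L/(kA) = 0.005/(114×12.8) = 3.427×10^-6 K/W
R_total = 0.3674 K/W
Q = ΔT / R_total = 40 / 0.3674

Q ≈ 109 W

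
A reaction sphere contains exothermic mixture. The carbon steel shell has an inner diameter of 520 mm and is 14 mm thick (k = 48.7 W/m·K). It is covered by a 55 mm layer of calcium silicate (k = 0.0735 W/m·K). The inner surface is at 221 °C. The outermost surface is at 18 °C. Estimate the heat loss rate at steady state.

Spherical conduction: R = (1/r_in − 1/r_out)/(4πk) per layer; series-sum.
R_carbon steel shell = (1/0.26 − 1/0.274)/(4π×48.7) = 3.211×10^-4 K/W
R_calcium silicate = (1/0.274 − 1/0.329)/(4π×0.0735) = 0.6606 K/W
R_total = 0.6609 K/W
Q = ΔT/R_total = 203/0.6609

Q ≈ 307 W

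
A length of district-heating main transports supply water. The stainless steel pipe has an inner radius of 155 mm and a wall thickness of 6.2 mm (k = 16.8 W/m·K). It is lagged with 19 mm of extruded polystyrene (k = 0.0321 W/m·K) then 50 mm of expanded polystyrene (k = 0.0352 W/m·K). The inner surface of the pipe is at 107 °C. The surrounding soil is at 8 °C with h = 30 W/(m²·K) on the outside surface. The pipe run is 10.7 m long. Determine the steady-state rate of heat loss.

Q ≈ 629 W

Radial resistances (cylindrical: R_cond = ln(r_o/r_i)/(2πkL), R_conv = 1/(h·2πrL)):
R_stainless steel pipe wall = ln(161.2/155)/(2π×16.8×10.7) = 3.473×10^-5 K/W
R_extruded polystyrene = ln(180.2/161.2)/(2π×0.0321×10.7) = 0.05163 K/W
R_expanded polystyrene = ln(230.2/180.2)/(2π×0.0352×10.7) = 0.1035 K/W
R_outer film = 1/(h_o·2πr_oL) = 1/(30×2π×0.2302×10.7) = 0.002154 K/W
R_total = 0.1573 K/W
Q = ΔT/R_total = 99/0.1573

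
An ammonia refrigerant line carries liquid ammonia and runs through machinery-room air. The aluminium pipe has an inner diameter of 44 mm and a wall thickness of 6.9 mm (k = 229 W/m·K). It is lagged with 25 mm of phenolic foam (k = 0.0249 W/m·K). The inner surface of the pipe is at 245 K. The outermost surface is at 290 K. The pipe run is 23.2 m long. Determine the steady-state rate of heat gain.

For a radial system each layer contributes R = ln(r_out/r_in)/(2πkL); films add R = 1/(hA).
R_aluminium pipe wall = ln(28.9/22)/(2π×229×23.2) = 8.172×10^-6 K/W
R_phenolic foam = ln(53.9/28.9)/(2π×0.0249×23.2) = 0.1717 K/W
R_total = 0.1717 K/W
Q = ΔT/R_total = 45/0.1717

Q ≈ 262 W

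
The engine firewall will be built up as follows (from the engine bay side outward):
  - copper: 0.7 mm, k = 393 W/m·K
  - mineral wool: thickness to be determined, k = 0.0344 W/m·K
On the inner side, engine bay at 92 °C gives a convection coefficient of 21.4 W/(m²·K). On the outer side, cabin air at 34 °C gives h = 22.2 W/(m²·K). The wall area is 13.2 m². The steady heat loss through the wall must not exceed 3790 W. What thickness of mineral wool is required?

Thermal resistances in series:
R_inner film = 1/(h_i·A) = 1/(21.4×13.2) = 0.00354 K/W
R_copper = L/(kA) = 0.0007/(393×13.2) = 1.349×10^-7 K/W
R_outer film = 1/(h_o·A) = 1/(22.2×13.2) = 0.003413 K/W
Sum of the known resistances R_other = 0.006953 K/W
Required total resistance R_tot = ΔT/Q_allow = 58/3790 = 0.0153 K/W
R_mineral wool = R_tot − R_other = 0.008351 K/W
L = R·k·A = 0.008351×0.0344×13.2

L ≈ 3.79 mm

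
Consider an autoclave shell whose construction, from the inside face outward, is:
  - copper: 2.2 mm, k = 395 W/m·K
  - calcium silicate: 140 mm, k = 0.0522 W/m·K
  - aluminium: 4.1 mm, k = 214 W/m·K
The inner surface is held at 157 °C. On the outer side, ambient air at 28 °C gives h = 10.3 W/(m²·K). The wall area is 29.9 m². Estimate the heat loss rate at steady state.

Q ≈ 1390 W

Using the resistance-network approach (series):
R_copper = L/(kA) = 0.0022/(395×29.9) = 1.863×10^-7 K/W
R_calcium silicate = L/(kA) = 0.14/(0.0522×29.9) = 0.0897 K/W
R_aluminium = L/(kA) = 0.0041/(214×29.9) = 6.408×10^-7 K/W
R_outer film = 1/(h_o·A) = 1/(10.3×29.9) = 0.003247 K/W
R_total = 0.09295 K/W
Q = ΔT / R_total = 129 / 0.09295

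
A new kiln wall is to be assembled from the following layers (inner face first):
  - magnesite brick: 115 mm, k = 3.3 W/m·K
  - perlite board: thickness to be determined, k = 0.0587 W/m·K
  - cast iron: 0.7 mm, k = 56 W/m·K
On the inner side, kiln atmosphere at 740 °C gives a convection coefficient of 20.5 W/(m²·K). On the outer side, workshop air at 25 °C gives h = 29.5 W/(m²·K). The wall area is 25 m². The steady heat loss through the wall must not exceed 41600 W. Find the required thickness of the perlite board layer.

Thermal resistances in series:
R_inner film = 1/(h_i·A) = 1/(20.5×25) = 0.001951 K/W
R_magnesite brick = L/(kA) = 0.115/(3.3×25) = 0.001394 K/W
R_cast iron = L/(kA) = 0.0007/(56×25) = 5×10^-7 K/W
R_outer film = 1/(h_o·A) = 1/(29.5×25) = 0.001356 K/W
Sum of the known resistances R_other = 0.004702 K/W
Required total resistance R_tot = ΔT/Q_allow = 715/41600 = 0.01719 K/W
R_perlite board = R_tot − R_other = 0.01249 K/W
L = R·k·A = 0.01249×0.0587×25

L ≈ 18.3 mm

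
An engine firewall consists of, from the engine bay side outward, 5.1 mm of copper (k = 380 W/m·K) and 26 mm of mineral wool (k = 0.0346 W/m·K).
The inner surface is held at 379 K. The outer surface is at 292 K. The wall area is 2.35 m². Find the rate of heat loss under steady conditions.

Q ≈ 272 W

Model the wall as resistances in series:
R_copper = L/(kA) = 0.0051/(380×2.35) = 5.711×10^-6 K/W
R_mineral wool = L/(kA) = 0.026/(0.0346×2.35) = 0.3198 K/W
R_total = 0.3198 K/W
Q = ΔT / R_total = 87 / 0.3198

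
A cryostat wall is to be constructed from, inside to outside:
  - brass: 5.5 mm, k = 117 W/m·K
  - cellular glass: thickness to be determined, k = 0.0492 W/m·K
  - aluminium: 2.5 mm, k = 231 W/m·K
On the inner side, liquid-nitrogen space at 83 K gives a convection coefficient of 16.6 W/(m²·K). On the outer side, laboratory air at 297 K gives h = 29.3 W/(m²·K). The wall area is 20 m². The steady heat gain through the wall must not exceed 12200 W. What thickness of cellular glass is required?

Using the resistance-network approach (series):
R_inner film = 1/(h_i·A) = 1/(16.6×20) = 0.003012 K/W
R_brass = L/(kA) = 0.0055/(117×20) = 2.35×10^-6 K/W
R_aluminium = L/(kA) = 0.0025/(231×20) = 5.411×10^-7 K/W
R_outer film = 1/(h_o·A) = 1/(29.3×20) = 0.001706 K/W
Sum of the known resistances R_other = 0.004721 K/W
Required total resistance R_tot = ΔT/Q_allow = 214/12200 = 0.01754 K/W
R_cellular glass = R_tot − R_other = 0.01282 K/W
L = R·k·A = 0.01282×0.0492×20

L ≈ 12.6 mm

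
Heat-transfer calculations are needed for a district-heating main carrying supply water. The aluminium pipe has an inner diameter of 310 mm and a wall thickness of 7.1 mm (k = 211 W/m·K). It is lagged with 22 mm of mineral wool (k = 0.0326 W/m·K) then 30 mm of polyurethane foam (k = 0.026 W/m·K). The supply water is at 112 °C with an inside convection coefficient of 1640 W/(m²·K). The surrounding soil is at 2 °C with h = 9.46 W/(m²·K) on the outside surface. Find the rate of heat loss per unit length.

q′ ≈ 67.7 W/m

Treating each annulus and film as a series resistance:
R_inner film = 1/(h_i·2πr₁L) = 1/(1640×2π×0.155×1) = 6.261×10^-4 K/W
R_aluminium pipe wall = ln(162.1/155)/(2π×211×1) = 3.378×10^-5 K/W
R_mineral wool = ln(184.1/162.1)/(2π×0.0326×1) = 0.6213 K/W
R_polyurethane foam = ln(214.1/184.1)/(2π×0.026×1) = 0.9241 K/W
R_outer film = 1/(h_o·2πr_oL) = 1/(9.46×2π×0.2141×1) = 0.07858 K/W
R_total = 1.625 K/W
Q = ΔT/R_total = 110/1.625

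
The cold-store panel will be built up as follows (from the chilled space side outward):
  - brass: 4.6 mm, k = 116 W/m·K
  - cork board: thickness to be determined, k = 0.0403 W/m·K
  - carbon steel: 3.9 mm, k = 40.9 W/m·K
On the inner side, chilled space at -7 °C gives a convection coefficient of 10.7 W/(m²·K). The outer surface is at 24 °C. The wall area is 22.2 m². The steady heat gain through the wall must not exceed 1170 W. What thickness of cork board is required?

L ≈ 19.9 mm

Treating each layer as a thermal resistance in series:
R_inner film = 1/(h_i·A) = 1/(10.7×22.2) = 0.00421 K/W
R_brass = L/(kA) = 0.0046/(116×22.2) = 1.786×10^-6 K/W
R_carbon steel = L/(kA) = 0.0039/(40.9×22.2) = 4.295×10^-6 K/W
Sum of the known resistances R_other = 0.004216 K/W
Required total resistance R_tot = ΔT/Q_allow = 31/1170 = 0.0265 K/W
R_cork board = R_tot − R_other = 0.02228 K/W
L = R·k·A = 0.02228×0.0403×22.2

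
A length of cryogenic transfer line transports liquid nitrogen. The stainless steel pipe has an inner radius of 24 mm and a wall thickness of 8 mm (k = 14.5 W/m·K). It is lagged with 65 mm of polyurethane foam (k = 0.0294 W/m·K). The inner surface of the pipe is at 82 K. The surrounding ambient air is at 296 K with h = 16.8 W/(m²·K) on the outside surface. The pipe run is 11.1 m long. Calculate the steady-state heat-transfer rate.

Cylindrical conduction, so R = ln(r₂/r₁)/(2πkL) per layer, in series:
R_stainless steel pipe wall = ln(32/24)/(2π×14.5×11.1) = 2.845×10^-4 K/W
R_polyurethane foam = ln(97/32)/(2π×0.0294×11.1) = 0.5408 K/W
R_outer film = 1/(h_o·2πr_oL) = 1/(16.8×2π×0.097×11.1) = 0.008799 K/W
R_total = 0.5499 K/W
Q = ΔT/R_total = 214/0.5499

Q ≈ 389 W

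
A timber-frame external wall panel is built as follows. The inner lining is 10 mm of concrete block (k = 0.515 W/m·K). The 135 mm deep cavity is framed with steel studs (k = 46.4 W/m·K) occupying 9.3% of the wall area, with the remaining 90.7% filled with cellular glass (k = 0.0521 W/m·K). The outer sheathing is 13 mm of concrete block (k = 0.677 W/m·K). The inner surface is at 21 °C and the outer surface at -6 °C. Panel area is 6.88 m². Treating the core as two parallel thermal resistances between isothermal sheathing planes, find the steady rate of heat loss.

Sheathing layers in series; stud and cavity paths in parallel between them.
R_inner = 0.01/(0.515×6.88) = 0.002822 K/W
R_stud  = 0.135/(46.4×0.093×6.88) = 0.004547 K/W
R_cav   = 0.135/(0.0521×0.907×6.88) = 0.4152 K/W
1/R_core = 1/R_stud + 1/R_cav → R_core = 0.004498 K/W
R_outer = 0.013/(0.677×6.88) = 0.002791 K/W
R_total = 0.01011 K/W
Q = ΔT/R_total = 27/0.01011

Q ≈ 2670 W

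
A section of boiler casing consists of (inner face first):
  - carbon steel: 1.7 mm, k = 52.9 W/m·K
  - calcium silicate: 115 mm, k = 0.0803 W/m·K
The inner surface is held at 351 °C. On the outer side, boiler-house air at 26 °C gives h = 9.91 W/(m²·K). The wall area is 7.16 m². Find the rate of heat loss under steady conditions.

Q ≈ 1520 W

Series thermal resistances:
R_carbon steel = L/(kA) = 0.0017/(52.9×7.16) = 4.488×10^-6 K/W
R_calcium silicate = L/(kA) = 0.115/(0.0803×7.16) = 0.2 K/W
R_outer film = 1/(h_o·A) = 1/(9.91×7.16) = 0.01409 K/W
R_total = 0.2141 K/W
Q = ΔT / R_total = 325 / 0.2141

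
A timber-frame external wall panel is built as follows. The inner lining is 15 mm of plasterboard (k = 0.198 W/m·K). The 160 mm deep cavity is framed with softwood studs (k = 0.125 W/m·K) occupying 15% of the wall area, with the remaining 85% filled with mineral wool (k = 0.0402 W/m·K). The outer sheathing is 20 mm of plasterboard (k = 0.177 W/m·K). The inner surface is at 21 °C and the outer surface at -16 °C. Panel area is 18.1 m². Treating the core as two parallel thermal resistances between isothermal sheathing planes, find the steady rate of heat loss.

Sheathing layers in series; stud and cavity paths in parallel between them.
R_inner = 0.015/(0.198×18.1) = 0.004186 K/W
R_stud  = 0.16/(0.125×0.15×18.1) = 0.4715 K/W
R_cav   = 0.16/(0.0402×0.85×18.1) = 0.2587 K/W
1/R_core = 1/R_stud + 1/R_cav → R_core = 0.167 K/W
R_outer = 0.02/(0.177×18.1) = 0.006243 K/W
R_total = 0.1775 K/W
Q = ΔT/R_total = 37/0.1775

Q ≈ 208 W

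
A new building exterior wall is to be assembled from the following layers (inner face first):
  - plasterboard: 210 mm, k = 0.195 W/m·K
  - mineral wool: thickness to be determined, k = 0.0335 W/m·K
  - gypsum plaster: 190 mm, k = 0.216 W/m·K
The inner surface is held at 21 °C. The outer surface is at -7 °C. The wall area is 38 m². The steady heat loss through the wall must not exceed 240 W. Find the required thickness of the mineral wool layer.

Series thermal resistances:
R_plasterboard = L/(kA) = 0.21/(0.195×38) = 0.02834 K/W
R_gypsum plaster = L/(kA) = 0.19/(0.216×38) = 0.02315 K/W
Sum of the known resistances R_other = 0.05149 K/W
Required total resistance R_tot = ΔT/Q_allow = 28/240 = 0.1167 K/W
R_mineral wool = R_tot − R_other = 0.06518 K/W
L = R·k·A = 0.06518×0.0335×38

L ≈ 83 mm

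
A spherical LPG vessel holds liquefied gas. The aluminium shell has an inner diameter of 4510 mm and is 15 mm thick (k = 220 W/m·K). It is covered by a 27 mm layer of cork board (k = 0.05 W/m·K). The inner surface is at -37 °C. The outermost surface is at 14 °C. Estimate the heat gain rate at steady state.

Q ≈ 6190 W

For a spherical shell R = (1/r₁ − 1/r₂)/(4πk); film R = 1/(h·4πr²). In series:
R_aluminium shell = (1/2.255 − 1/2.27)/(4π×220) = 1.06×10^-6 K/W
R_cork board = (1/2.27 − 1/2.297)/(4π×0.05) = 0.008241 K/W
R_total = 0.008242 K/W
Q = ΔT/R_total = 51/0.008242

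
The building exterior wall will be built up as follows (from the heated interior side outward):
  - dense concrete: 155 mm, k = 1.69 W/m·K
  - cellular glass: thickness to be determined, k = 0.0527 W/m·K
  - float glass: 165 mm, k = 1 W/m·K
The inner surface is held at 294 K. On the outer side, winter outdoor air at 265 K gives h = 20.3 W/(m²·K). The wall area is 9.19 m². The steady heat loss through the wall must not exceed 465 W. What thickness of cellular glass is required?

Series thermal resistances:
R_dense concrete = L/(kA) = 0.155/(1.69×9.19) = 0.00998 K/W
R_float glass = L/(kA) = 0.165/(1×9.19) = 0.01795 K/W
R_outer film = 1/(h_o·A) = 1/(20.3×9.19) = 0.00536 K/W
Sum of the known resistances R_other = 0.03329 K/W
Required total resistance R_tot = ΔT/Q_allow = 29/465 = 0.06237 K/W
R_cellular glass = R_tot − R_other = 0.02907 K/W
L = R·k·A = 0.02907×0.0527×9.19

L ≈ 14.1 mm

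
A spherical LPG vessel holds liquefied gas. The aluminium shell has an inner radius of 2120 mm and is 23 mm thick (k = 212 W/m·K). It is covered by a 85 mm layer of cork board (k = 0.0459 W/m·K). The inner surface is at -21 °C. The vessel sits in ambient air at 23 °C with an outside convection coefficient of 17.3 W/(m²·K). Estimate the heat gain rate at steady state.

Spherical conduction: R = (1/r_in − 1/r_out)/(4πk) per layer; series-sum.
R_aluminium shell = (1/2.12 − 1/2.143)/(4π×212) = 1.9×10^-6 K/W
R_cork board = (1/2.143 − 1/2.228)/(4π×0.0459) = 0.03086 K/W
R_outer film = 1/(h·4πr_o²) = 1/(17.3×4π×2.228²) = 9.266×10^-4 K/W
R_total = 0.03179 K/W
Q = ΔT/R_total = 44/0.03179

Q ≈ 1380 W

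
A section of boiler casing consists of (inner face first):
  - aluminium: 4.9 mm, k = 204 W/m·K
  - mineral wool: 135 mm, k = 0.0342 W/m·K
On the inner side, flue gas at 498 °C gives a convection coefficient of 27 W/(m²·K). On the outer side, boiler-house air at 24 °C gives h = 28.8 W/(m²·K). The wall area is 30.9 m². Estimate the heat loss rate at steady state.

Q ≈ 3640 W

Model the wall as resistances in series:
R_inner film = 1/(h_i·A) = 1/(27×30.9) = 0.001199 K/W
R_aluminium = L/(kA) = 0.0049/(204×30.9) = 7.773×10^-7 K/W
R_mineral wool = L/(kA) = 0.135/(0.0342×30.9) = 0.1277 K/W
R_outer film = 1/(h_o·A) = 1/(28.8×30.9) = 0.001124 K/W
R_total = 0.1301 K/W
Q = ΔT / R_total = 474 / 0.1301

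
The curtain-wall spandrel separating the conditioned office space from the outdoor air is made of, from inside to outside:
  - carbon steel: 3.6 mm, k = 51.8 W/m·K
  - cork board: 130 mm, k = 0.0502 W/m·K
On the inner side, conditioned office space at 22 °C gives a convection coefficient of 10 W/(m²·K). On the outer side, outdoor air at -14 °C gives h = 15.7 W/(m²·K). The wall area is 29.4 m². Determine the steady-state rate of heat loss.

Treating each layer as a thermal resistance in series:
R_inner film = 1/(h_i·A) = 1/(10×29.4) = 0.003401 K/W
R_carbon steel = L/(kA) = 0.0036/(51.8×29.4) = 2.364×10^-6 K/W
R_cork board = L/(kA) = 0.13/(0.0502×29.4) = 0.08808 K/W
R_outer film = 1/(h_o·A) = 1/(15.7×29.4) = 0.002166 K/W
R_total = 0.09365 K/W
Q = ΔT / R_total = 36 / 0.09365

Q ≈ 384 W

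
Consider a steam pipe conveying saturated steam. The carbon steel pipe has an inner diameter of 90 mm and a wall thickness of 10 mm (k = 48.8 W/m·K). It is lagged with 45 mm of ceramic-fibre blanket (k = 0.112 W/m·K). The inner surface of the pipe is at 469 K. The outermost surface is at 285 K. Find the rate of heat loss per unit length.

Per-layer cylindrical resistances, series-summed:
R_carbon steel pipe wall = ln(55/45)/(2π×48.8×1) = 6.545×10^-4 K/W
R_ceramic-fibre blanket = ln(100/55)/(2π×0.112×1) = 0.8495 K/W
R_total = 0.8502 K/W
Q = ΔT/R_total = 184/0.8502

q′ ≈ 216 W/m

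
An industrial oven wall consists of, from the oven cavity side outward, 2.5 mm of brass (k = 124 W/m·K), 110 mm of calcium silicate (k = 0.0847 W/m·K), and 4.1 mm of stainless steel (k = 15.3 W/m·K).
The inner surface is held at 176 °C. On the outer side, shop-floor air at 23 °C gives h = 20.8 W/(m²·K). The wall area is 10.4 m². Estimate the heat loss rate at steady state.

Treating each layer as a thermal resistance in series:
R_brass = L/(kA) = 0.0025/(124×10.4) = 1.939×10^-6 K/W
R_calcium silicate = L/(kA) = 0.11/(0.0847×10.4) = 0.1249 K/W
R_stainless steel = L/(kA) = 0.0041/(15.3×10.4) = 2.577×10^-5 K/W
R_outer film = 1/(h_o·A) = 1/(20.8×10.4) = 0.004623 K/W
R_total = 0.1295 K/W
Q = ΔT / R_total = 153 / 0.1295

Q ≈ 1180 W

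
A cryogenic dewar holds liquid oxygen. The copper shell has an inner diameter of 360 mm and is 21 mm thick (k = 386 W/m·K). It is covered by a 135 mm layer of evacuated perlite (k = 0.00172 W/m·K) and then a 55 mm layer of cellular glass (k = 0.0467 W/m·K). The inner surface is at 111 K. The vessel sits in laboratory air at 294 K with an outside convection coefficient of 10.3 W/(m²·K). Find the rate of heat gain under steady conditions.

For a spherical shell R = (1/r₁ − 1/r₂)/(4πk); film R = 1/(h·4πr²). In series:
R_copper shell = (1/0.18 − 1/0.201)/(4π×386) = 1.197×10^-4 K/W
R_evacuated perlite = (1/0.201 − 1/0.336)/(4π×0.00172) = 92.48 K/W
R_cellular glass = (1/0.336 − 1/0.391)/(4π×0.0467) = 0.7134 K/W
R_outer film = 1/(h·4πr_o²) = 1/(10.3×4π×0.391²) = 0.05054 K/W
R_total = 93.25 K/W
Q = ΔT/R_total = 183/93.25

Q ≈ 1.96 W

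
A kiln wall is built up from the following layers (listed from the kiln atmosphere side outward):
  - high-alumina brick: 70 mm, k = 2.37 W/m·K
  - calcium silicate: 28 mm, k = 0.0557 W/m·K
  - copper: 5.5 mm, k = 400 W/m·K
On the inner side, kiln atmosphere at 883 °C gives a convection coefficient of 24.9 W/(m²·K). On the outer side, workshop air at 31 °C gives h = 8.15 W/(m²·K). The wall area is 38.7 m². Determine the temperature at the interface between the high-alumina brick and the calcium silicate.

Treating each layer as a thermal resistance in series:
R_inner film = 1/(h_i·A) = 1/(24.9×38.7) = 0.001038 K/W
R_high-alumina brick = L/(kA) = 0.07/(2.37×38.7) = 7.632×10^-4 K/W
R_calcium silicate = L/(kA) = 0.028/(0.0557×38.7) = 0.01299 K/W
R_copper = L/(kA) = 0.0055/(400×38.7) = 3.553×10^-7 K/W
R_outer film = 1/(h_o·A) = 1/(8.15×38.7) = 0.003171 K/W
R_total = 0.01796 K/W;  Q = ΔT/R_total = 852/0.01796 = 47440 W
T_interface = T_inner − Q·ΣR(inner→interface) = 883 − 47400×0.001801

T ≈ 798 °C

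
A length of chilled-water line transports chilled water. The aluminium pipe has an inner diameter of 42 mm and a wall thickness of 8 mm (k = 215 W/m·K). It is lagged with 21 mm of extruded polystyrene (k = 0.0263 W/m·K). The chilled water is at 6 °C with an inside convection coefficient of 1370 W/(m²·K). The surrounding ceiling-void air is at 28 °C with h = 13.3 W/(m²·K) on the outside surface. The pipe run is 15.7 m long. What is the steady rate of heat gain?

Q ≈ 97.5 W

Radial resistances (cylindrical: R_cond = ln(r_o/r_i)/(2πkL), R_conv = 1/(h·2πrL)):
R_inner film = 1/(h_i·2πr₁L) = 1/(1370×2π×0.021×15.7) = 3.524×10^-4 K/W
R_aluminium pipe wall = ln(29/21)/(2π×215×15.7) = 1.522×10^-5 K/W
R_extruded polystyrene = ln(50/29)/(2π×0.0263×15.7) = 0.21 K/W
R_outer film = 1/(h_o·2πr_oL) = 1/(13.3×2π×0.05×15.7) = 0.01524 K/W
R_total = 0.2256 K/W
Q = ΔT/R_total = 22/0.2256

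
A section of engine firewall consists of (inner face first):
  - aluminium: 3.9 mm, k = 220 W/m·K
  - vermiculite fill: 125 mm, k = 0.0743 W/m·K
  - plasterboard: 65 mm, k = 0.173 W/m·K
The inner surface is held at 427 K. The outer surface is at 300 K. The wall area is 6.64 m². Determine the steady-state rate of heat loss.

Model the wall as resistances in series:
R_aluminium = L/(kA) = 0.0039/(220×6.64) = 2.67×10^-6 K/W
R_vermiculite fill = L/(kA) = 0.125/(0.0743×6.64) = 0.2534 K/W
R_plasterboard = L/(kA) = 0.065/(0.173×6.64) = 0.05658 K/W
R_total = 0.31 K/W
Q = ΔT / R_total = 127 / 0.31

Q ≈ 410 W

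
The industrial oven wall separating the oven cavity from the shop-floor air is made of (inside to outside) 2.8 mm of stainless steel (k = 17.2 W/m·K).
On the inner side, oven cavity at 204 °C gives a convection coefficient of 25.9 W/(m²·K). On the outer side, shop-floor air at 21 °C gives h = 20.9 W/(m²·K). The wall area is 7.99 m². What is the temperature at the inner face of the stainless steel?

T ≈ 122 °C

Treating each layer as a thermal resistance in series:
R_inner film = 1/(h_i·A) = 1/(25.9×7.99) = 0.004832 K/W
R_stainless steel = L/(kA) = 0.0028/(17.2×7.99) = 2.037×10^-5 K/W
R_outer film = 1/(h_o·A) = 1/(20.9×7.99) = 0.005988 K/W
R_total = 0.01084 K/W;  Q = ΔT/R_total = 183/0.01084 = 16880 W
T_interface = T_inner − Q·ΣR(inner→interface) = 204 − 16900×0.004832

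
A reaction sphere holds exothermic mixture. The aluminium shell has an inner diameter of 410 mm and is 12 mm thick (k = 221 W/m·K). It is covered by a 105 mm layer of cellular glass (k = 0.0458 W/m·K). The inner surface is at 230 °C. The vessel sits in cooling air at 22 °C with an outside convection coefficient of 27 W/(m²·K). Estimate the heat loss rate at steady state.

Q ≈ 78.8 W

Spherical conduction: R = (1/r_in − 1/r_out)/(4πk) per layer; series-sum.
R_aluminium shell = (1/0.205 − 1/0.217)/(4π×221) = 9.713×10^-5 K/W
R_cellular glass = (1/0.217 − 1/0.322)/(4π×0.0458) = 2.611 K/W
R_outer film = 1/(h·4πr_o²) = 1/(27×4π×0.322²) = 0.02843 K/W
R_total = 2.639 K/W
Q = ΔT/R_total = 208/2.639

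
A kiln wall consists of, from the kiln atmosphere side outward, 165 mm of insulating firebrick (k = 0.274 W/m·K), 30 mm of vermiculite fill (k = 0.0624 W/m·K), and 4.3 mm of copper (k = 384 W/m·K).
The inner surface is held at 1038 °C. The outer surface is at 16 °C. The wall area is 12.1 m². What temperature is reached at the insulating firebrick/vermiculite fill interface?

T ≈ 470 °C

Series thermal resistances:
R_insulating firebrick = L/(kA) = 0.165/(0.274×12.1) = 0.04977 K/W
R_vermiculite fill = L/(kA) = 0.03/(0.0624×12.1) = 0.03973 K/W
R_copper = L/(kA) = 0.0043/(384×12.1) = 9.254×10^-7 K/W
R_total = 0.0895 K/W;  Q = ΔT/R_total = 1022/0.0895 = 11420 W
T_interface = T_inner − Q·ΣR(inner→interface) = 1038 − 11400×0.04977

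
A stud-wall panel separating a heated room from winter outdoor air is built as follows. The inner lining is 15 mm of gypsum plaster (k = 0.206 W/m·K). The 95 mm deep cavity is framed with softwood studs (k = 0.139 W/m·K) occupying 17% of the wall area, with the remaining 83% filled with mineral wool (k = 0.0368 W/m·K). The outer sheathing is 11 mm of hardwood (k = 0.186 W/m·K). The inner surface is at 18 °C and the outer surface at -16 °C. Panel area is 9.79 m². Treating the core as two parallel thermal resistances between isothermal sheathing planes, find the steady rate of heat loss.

Sheathing layers in series; stud and cavity paths in parallel between them.
R_inner = 0.015/(0.206×9.79) = 0.007438 K/W
R_stud  = 0.095/(0.139×0.17×9.79) = 0.4107 K/W
R_cav   = 0.095/(0.0368×0.83×9.79) = 0.3177 K/W
1/R_core = 1/R_stud + 1/R_cav → R_core = 0.1791 K/W
R_outer = 0.011/(0.186×9.79) = 0.006041 K/W
R_total = 0.1926 K/W
Q = ΔT/R_total = 34/0.1926

Q ≈ 177 W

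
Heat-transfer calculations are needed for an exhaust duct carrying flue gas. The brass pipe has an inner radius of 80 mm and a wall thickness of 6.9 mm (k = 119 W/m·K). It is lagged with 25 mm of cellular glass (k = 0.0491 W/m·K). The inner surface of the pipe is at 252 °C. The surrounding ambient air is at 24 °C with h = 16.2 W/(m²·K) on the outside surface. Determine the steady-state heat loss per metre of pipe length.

q′ ≈ 251 W/m

Cylindrical conduction, so R = ln(r₂/r₁)/(2πkL) per layer, in series:
R_brass pipe wall = ln(86.9/80)/(2π×119×1) = 1.106×10^-4 K/W
R_cellular glass = ln(111.9/86.9)/(2π×0.0491×1) = 0.8196 K/W
R_outer film = 1/(h_o·2πr_oL) = 1/(16.2×2π×0.1119×1) = 0.0878 K/W
R_total = 0.9075 K/W
Q = ΔT/R_total = 228/0.9075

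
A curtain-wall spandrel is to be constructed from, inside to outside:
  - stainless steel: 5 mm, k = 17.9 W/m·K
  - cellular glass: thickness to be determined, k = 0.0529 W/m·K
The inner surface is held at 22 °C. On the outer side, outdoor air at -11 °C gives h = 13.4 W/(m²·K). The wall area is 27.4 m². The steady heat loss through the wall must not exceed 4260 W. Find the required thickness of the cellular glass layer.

L ≈ 7.27 mm

Model the wall as resistances in series:
R_stainless steel = L/(kA) = 0.005/(17.9×27.4) = 1.019×10^-5 K/W
R_outer film = 1/(h_o·A) = 1/(13.4×27.4) = 0.002724 K/W
Sum of the known resistances R_other = 0.002734 K/W
Required total resistance R_tot = ΔT/Q_allow = 33/4260 = 0.007746 K/W
R_cellular glass = R_tot − R_other = 0.005013 K/W
L = R·k·A = 0.005013×0.0529×27.4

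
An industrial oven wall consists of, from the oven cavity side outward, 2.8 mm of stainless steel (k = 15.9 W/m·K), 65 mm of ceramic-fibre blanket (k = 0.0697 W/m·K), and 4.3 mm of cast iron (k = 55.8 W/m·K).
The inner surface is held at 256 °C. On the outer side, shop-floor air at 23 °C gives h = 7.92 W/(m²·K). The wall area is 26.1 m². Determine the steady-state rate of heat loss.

Thermal resistances in series:
R_stainless steel = L/(kA) = 0.0028/(15.9×26.1) = 6.747×10^-6 K/W
R_ceramic-fibre blanket = L/(kA) = 0.065/(0.0697×26.1) = 0.03573 K/W
R_cast iron = L/(kA) = 0.0043/(55.8×26.1) = 2.953×10^-6 K/W
R_outer film = 1/(h_o·A) = 1/(7.92×26.1) = 0.004838 K/W
R_total = 0.04058 K/W
Q = ΔT / R_total = 233 / 0.04058

Q ≈ 5740 W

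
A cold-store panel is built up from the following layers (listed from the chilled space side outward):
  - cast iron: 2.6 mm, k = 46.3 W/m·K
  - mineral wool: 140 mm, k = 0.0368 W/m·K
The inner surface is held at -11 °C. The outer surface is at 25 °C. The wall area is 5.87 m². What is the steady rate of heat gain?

Thermal resistances in series:
R_cast iron = L/(kA) = 0.0026/(46.3×5.87) = 9.567×10^-6 K/W
R_mineral wool = L/(kA) = 0.14/(0.0368×5.87) = 0.6481 K/W
R_total = 0.6481 K/W
Q = ΔT / R_total = 36 / 0.6481

Q ≈ 55.5 W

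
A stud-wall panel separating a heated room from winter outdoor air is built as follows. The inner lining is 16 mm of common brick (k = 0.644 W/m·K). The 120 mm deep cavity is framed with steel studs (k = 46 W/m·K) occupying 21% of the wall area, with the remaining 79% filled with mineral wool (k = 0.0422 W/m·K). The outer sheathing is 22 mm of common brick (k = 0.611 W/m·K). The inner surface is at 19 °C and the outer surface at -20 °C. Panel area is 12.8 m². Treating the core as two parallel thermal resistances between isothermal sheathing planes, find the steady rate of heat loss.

Q ≈ 6820 W

Sheathing layers in series; stud and cavity paths in parallel between them.
R_inner = 0.016/(0.644×12.8) = 0.001941 K/W
R_stud  = 0.12/(46×0.21×12.8) = 9.705×10^-4 K/W
R_cav   = 0.12/(0.0422×0.79×12.8) = 0.2812 K/W
1/R_core = 1/R_stud + 1/R_cav → R_core = 9.672×10^-4 K/W
R_outer = 0.022/(0.611×12.8) = 0.002813 K/W
R_total = 0.005721 K/W
Q = ΔT/R_total = 39/0.005721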